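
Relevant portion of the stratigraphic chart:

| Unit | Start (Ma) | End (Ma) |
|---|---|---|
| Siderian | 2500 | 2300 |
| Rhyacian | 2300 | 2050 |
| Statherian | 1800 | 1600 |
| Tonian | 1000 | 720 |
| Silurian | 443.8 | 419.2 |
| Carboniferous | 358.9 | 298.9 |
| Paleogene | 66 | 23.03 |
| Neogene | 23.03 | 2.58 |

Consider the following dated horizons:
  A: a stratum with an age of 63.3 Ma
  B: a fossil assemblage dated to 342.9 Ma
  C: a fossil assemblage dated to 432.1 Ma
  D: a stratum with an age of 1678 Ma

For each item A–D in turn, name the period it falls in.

Match each age against the start–end ranges in the excerpt: A = 63.3 Ma → Paleogene (66–23.03); B = 342.9 Ma → Carboniferous (358.9–298.9); C = 432.1 Ma → Silurian (443.8–419.2); D = 1678 Ma → Statherian (1800–1600).

A — Paleogene; B — Carboniferous; C — Silurian; D — Statherian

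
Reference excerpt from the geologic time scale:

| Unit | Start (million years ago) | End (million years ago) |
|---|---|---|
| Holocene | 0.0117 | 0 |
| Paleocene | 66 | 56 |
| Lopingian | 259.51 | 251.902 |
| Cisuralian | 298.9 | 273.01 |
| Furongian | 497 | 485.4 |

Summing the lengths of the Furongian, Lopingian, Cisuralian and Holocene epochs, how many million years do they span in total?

45.1097 million years

Each duration: Furongian = 11.6; Lopingian = 7.608; Cisuralian = 25.89; Holocene = 0.0117.
Sum: 11.6 + 7.608 + 25.89 + 0.0117 = 45.1097 Myr.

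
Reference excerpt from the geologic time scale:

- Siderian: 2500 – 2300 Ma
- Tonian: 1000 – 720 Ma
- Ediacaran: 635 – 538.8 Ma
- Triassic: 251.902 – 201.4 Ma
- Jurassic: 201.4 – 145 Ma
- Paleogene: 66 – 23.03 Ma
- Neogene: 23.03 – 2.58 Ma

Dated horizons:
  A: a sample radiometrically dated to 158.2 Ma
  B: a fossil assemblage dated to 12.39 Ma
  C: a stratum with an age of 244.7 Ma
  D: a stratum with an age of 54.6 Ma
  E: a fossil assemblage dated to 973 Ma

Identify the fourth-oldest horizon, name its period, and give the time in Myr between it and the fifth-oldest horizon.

D, in the Paleogene; 42.21 million years to B

Sorted oldest-first by Ma: E (973), C (244.7), A (158.2), D (54.6), B (12.39).
The fourth oldest is D at 54.6 Ma, which lies in 66–23.03 Ma: the Paleogene.
The fifth oldest is B at 12.39 Ma; separation = |54.6 − 12.39| = 42.21 Myr.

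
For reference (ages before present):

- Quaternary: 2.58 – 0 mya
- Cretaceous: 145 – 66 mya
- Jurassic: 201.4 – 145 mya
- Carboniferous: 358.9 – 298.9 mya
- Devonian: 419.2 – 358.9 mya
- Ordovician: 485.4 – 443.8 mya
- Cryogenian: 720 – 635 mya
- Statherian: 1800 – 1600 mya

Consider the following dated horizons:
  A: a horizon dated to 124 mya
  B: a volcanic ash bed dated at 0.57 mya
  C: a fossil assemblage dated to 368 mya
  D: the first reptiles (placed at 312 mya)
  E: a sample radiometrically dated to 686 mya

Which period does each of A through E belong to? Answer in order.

A — Cretaceous; B — Quaternary; C — Devonian; D — Carboniferous; E — Cryogenian

Match each age against the start–end ranges in the excerpt: A = 124 Ma → Cretaceous (145–66); B = 0.57 Ma → Quaternary (2.58–0); C = 368 Ma → Devonian (419.2–358.9); D = 312 Ma → Carboniferous (358.9–298.9); E = 686 Ma → Cryogenian (720–635).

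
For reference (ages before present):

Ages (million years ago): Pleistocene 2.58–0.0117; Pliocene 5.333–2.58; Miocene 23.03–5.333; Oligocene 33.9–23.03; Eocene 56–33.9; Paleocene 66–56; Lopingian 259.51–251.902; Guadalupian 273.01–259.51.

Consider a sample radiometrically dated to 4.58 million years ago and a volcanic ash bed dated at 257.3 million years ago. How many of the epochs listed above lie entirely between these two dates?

4

257.3 Ma sits inside the Lopingian (259.51–251.902) and 4.58 Ma inside the Pliocene (5.333–2.58); neither of those is wholly between the two dates.
The listed epochs lying completely between them are Paleocene, Eocene, Oligocene, Miocene — 4 in all.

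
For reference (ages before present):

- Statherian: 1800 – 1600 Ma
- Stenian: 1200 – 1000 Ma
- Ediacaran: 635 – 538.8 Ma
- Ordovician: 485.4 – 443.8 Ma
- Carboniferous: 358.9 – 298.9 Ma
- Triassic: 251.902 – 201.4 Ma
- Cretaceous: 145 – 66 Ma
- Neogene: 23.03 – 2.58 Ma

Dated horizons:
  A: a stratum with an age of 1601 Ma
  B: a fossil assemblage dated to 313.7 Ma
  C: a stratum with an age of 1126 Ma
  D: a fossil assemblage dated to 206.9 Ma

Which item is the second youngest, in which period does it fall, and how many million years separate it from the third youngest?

B, in the Carboniferous; 812.3 million years to C

Smaller Ma means younger, so youngest first: D 206.9 < B 313.7 < C 1126 < A 1601.
Counting 2 along gives B (313.7 Ma); the excerpt puts that inside the Carboniferous, 358.9–298.9 Ma.
Next in line is C (1126 Ma), and 1126 − 313.7 = 812.3 Myr.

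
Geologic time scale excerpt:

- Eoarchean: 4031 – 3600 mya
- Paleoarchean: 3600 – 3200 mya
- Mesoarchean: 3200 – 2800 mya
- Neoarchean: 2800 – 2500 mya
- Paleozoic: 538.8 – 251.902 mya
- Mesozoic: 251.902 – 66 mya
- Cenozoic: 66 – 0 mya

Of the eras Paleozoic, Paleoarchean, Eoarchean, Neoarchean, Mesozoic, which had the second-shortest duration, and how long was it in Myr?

Paleozoic, 286.898 million years

Start − end for each: Paleozoic 538.8 − 251.902 = 286.898; Paleoarchean 3600 − 3200 = 400; Eoarchean 4031 − 3600 = 431; Neoarchean 2800 − 2500 = 300; Mesozoic 251.902 − 66 = 185.902.
Ranking these from shortest: Mesozoic < Paleozoic < Neoarchean < Paleoarchean < Eoarchean.
Position 2 in that ranking is Paleozoic, which lasted 286.898 Myr.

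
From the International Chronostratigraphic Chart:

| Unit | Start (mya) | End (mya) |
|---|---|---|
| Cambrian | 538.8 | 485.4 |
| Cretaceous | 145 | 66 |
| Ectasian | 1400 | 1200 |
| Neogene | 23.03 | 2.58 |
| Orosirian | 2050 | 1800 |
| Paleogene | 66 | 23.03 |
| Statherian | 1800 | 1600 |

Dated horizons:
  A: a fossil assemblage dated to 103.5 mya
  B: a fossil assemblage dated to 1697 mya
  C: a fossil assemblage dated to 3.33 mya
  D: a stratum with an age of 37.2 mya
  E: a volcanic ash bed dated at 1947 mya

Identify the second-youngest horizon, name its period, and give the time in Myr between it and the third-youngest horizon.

D, in the Paleogene; 66.3 million years to A

Sorted youngest-first by Ma: C (3.33), D (37.2), A (103.5), B (1697), E (1947).
The second youngest is D at 37.2 Ma, which lies in 66–23.03 Ma: the Paleogene.
The third youngest is A at 103.5 Ma; separation = |37.2 − 103.5| = 66.3 Myr.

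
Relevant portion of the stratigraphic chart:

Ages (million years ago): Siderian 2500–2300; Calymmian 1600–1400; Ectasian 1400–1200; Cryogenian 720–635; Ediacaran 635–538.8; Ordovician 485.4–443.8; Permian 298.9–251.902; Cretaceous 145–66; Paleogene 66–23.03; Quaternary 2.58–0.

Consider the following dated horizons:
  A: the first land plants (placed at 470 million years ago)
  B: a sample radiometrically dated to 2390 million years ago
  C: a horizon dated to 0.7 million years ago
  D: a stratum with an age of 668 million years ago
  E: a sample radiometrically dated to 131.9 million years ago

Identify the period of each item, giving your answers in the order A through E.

A: 470 Ma lies in 485.4–443.8 Ma, so Ordovician.
B: 2390 Ma lies in 2500–2300 Ma, so Siderian.
C: 0.7 Ma lies in 2.58–0 Ma, so Quaternary.
D: 668 Ma lies in 720–635 Ma, so Cryogenian.
E: 131.9 Ma lies in 145–66 Ma, so Cretaceous.

A — Ordovician; B — Siderian; C — Quaternary; D — Cryogenian; E — Cretaceous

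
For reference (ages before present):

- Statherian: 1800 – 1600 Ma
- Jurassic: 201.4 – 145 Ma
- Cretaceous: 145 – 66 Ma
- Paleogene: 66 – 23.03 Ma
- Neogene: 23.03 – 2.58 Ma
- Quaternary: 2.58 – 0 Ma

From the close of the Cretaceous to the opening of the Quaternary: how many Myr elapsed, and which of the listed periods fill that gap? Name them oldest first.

End of Cretaceous = 66 Ma; start of Quaternary = 2.58 Ma.
Gap = 66 − 2.58 = 63.42 Myr.
Periods wholly inside 66–2.58 Ma: Paleogene (66–23.03), Neogene (23.03–2.58).

63.42 million years; Paleogene, Neogene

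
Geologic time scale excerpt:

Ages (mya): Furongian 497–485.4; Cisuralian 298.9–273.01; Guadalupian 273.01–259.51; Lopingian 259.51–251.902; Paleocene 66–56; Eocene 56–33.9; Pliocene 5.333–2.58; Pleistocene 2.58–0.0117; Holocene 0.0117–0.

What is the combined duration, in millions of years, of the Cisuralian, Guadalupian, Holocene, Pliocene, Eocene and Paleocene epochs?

74.2547 million years

Duration is start − end for each: (298.9 − 273.01) + (273.01 − 259.51) + (0.0117 − 0) + (5.333 − 2.58) + (56 − 33.9) + (66 − 56).
That is 25.89 + 13.5 + 0.0117 + 2.753 + 22.1 + 10, which totals 74.2547 million years.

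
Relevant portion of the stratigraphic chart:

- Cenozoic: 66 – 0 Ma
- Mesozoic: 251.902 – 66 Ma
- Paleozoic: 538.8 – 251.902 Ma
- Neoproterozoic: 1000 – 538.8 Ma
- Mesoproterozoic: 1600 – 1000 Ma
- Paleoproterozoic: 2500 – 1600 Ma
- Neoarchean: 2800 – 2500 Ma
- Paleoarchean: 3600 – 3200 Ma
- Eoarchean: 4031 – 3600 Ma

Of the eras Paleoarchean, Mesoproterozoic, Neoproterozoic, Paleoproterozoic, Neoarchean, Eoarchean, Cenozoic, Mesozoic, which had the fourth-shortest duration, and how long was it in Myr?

Start − end for each: Paleoarchean 3600 − 3200 = 400; Mesoproterozoic 1600 − 1000 = 600; Neoproterozoic 1000 − 538.8 = 461.2; Paleoproterozoic 2500 − 1600 = 900; Neoarchean 2800 − 2500 = 300; Eoarchean 4031 − 3600 = 431; Cenozoic 66 − 0 = 66; Mesozoic 251.902 − 66 = 185.902.
Ranking these from shortest: Cenozoic < Mesozoic < Neoarchean < Paleoarchean < Eoarchean < Neoproterozoic < Mesoproterozoic < Paleoproterozoic.
Position 4 in that ranking is Paleoarchean, which lasted 400 Myr.

Paleoarchean, 400 million years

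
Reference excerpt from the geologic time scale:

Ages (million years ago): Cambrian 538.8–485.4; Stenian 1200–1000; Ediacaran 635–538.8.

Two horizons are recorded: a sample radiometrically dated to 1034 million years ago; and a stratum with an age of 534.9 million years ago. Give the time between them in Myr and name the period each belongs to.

Elapsed time: 1034 − 534.9 = 499.1 Myr.
1034 Ma lies within 1200–1000 Ma: Stenian.
534.9 Ma lies within 538.8–485.4 Ma: Cambrian.

499.1 million years apart; the first in the Stenian, the second in the Cambrian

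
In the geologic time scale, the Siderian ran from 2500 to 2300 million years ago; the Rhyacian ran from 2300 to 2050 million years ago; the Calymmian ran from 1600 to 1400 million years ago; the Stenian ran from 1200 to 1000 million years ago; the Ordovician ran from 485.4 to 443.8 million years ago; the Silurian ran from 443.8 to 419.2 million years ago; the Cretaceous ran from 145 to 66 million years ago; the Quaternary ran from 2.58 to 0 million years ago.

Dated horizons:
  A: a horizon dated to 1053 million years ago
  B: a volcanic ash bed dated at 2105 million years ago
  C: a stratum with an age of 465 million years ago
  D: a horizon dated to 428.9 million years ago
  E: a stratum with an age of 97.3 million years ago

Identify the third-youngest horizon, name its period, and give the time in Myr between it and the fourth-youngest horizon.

Sorted youngest-first by Ma: E (97.3), D (428.9), C (465), A (1053), B (2105).
The third youngest is C at 465 Ma, which lies in 485.4–443.8 Ma: the Ordovician.
The fourth youngest is A at 1053 Ma; separation = |465 − 1053| = 588 Myr.

C, in the Ordovician; 588 million years to A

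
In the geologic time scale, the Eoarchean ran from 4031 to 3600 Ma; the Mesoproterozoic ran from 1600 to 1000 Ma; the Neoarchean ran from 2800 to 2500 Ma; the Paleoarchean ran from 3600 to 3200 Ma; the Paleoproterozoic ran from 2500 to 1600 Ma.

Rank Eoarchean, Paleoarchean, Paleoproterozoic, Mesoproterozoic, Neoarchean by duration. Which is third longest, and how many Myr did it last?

Durations: Eoarchean 431; Paleoarchean 400; Paleoproterozoic 900; Mesoproterozoic 600; Neoarchean 300 Myr.
Sorted longest-first: Paleoproterozoic (900), Mesoproterozoic (600), Eoarchean (431), Paleoarchean (400), Neoarchean (300).
The third longest is Eoarchean at 431 Myr.

Eoarchean, 431 million years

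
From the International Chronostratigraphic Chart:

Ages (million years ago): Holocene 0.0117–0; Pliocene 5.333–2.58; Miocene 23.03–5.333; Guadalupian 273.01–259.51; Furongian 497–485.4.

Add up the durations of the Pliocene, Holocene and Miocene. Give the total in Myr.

20.4617 million years

Each duration: Pliocene = 2.753; Holocene = 0.0117; Miocene = 17.697.
Sum: 2.753 + 0.0117 + 17.697 = 20.4617 Myr.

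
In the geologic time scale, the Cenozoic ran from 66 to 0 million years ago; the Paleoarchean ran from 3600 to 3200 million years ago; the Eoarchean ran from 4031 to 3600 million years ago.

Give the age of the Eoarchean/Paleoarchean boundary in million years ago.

3600 million years ago

The Eoarchean ends and the Paleoarchean begins at 3600 million years ago.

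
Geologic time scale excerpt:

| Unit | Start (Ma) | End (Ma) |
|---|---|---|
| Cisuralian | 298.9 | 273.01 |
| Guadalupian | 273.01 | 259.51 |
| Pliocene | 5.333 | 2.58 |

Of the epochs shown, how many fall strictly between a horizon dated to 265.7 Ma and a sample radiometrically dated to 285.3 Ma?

The older date is 285.3 Ma and the younger is 265.7 Ma.
No epoch both begins after 285.3 Ma and ends before 265.7 Ma, so the count is 0.

0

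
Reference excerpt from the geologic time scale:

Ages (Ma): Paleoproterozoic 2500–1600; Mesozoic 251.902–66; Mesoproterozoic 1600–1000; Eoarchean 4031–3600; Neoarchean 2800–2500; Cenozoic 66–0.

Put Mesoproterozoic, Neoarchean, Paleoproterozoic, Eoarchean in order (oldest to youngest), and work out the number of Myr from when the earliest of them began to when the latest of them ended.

Eoarchean, Neoarchean, Paleoproterozoic, Mesoproterozoic; total span 3031 Myr

Start ages (Ma): Eoarchean 4031, Neoarchean 2800, Paleoproterozoic 2500, Mesoproterozoic 1600.
Ordered oldest to youngest: Eoarchean, Neoarchean, Paleoproterozoic, Mesoproterozoic.
Span = 4031 − 1000 = 3031 Myr.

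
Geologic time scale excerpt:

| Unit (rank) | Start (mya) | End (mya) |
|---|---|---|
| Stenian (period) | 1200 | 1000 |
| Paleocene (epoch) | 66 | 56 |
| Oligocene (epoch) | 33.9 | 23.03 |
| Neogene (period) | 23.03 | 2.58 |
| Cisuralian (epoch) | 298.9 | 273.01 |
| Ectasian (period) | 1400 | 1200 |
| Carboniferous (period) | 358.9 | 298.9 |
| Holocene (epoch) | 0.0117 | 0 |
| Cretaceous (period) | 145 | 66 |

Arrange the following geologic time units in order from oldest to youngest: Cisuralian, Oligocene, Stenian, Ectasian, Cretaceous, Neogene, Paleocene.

Sorting by start age (descending Ma, since larger Ma = older): Ectasian start 1400, Stenian start 1200, Cisuralian start 298.9, Cretaceous start 145, Paleocene start 66, Oligocene start 33.9, Neogene start 23.03.

Ectasian, Stenian, Cisuralian, Cretaceous, Paleocene, Oligocene, Neogene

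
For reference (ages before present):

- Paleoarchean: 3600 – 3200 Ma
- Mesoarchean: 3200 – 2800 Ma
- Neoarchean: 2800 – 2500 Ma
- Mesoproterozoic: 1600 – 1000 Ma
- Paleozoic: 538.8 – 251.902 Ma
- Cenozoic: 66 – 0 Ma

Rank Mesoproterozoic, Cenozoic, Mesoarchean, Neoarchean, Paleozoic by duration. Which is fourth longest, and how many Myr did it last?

Start − end for each: Mesoproterozoic 1600 − 1000 = 600; Cenozoic 66 − 0 = 66; Mesoarchean 3200 − 2800 = 400; Neoarchean 2800 − 2500 = 300; Paleozoic 538.8 − 251.902 = 286.898.
Ranking these from longest: Mesoproterozoic > Mesoarchean > Neoarchean > Paleozoic > Cenozoic.
Position 4 in that ranking is Paleozoic, which lasted 286.898 Myr.

Paleozoic, 286.898 million years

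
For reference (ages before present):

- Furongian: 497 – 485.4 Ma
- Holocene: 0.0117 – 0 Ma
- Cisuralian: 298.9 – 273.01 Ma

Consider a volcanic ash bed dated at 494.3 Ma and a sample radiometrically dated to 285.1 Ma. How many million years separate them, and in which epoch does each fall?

Elapsed time: 494.3 − 285.1 = 209.2 Myr.
494.3 Ma lies within 497–485.4 Ma: Furongian.
285.1 Ma lies within 298.9–273.01 Ma: Cisuralian.

209.2 million years apart; the first in the Furongian, the second in the Cisuralian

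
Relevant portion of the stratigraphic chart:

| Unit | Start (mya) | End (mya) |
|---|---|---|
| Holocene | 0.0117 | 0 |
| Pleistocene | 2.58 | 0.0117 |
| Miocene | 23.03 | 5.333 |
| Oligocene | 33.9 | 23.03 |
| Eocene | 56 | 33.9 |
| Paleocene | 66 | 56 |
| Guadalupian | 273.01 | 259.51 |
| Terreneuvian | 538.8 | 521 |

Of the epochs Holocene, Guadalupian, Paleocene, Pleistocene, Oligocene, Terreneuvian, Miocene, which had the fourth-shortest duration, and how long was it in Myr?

Oligocene, 10.87 million years

Durations: Holocene 0.0117; Guadalupian 13.5; Paleocene 10; Pleistocene 2.5683; Oligocene 10.87; Terreneuvian 17.8; Miocene 17.697 Myr.
Sorted shortest-first: Holocene (0.0117), Pleistocene (2.5683), Paleocene (10), Oligocene (10.87), Guadalupian (13.5), Miocene (17.697), Terreneuvian (17.8).
The fourth shortest is Oligocene at 10.87 Myr.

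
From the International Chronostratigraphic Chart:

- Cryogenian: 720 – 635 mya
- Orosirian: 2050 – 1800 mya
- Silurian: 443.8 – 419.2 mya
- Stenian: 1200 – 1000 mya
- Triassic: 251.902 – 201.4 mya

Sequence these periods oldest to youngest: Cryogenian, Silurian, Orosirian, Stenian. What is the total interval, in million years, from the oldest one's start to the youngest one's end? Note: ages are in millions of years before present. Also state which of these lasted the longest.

From the excerpt: Cryogenian 720–635; Silurian 443.8–419.2; Orosirian 2050–1800; Stenian 1200–1000 (Ma).
Larger Ma is earlier, so the oldest is Orosirian and the youngest is Silurian; oldest to youngest: Orosirian, Stenian, Cryogenian, Silurian.
Oldest start 2050 minus youngest end 419.2 gives 1630.8 Myr overall.
Individual lengths (start − end): Silurian 24.6; Stenian 200; Cryogenian 85; Orosirian 250. The largest is Orosirian at 250 Myr.

Orosirian → Stenian → Cryogenian → Silurian; total span 1630.8 Myr; longest is Orosirian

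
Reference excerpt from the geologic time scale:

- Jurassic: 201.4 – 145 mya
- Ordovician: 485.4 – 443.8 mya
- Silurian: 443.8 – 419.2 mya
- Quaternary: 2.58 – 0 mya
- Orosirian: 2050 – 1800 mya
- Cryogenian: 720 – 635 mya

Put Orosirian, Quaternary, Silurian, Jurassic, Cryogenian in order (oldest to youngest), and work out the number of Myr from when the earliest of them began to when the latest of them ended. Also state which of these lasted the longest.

Start ages (Ma): Orosirian 2050, Cryogenian 720, Silurian 443.8, Jurassic 201.4, Quaternary 2.58.
Ordered oldest to youngest: Orosirian, Cryogenian, Silurian, Jurassic, Quaternary.
Span = 2050 − 0 = 2050 Myr.
Durations: Quaternary 2.58, Orosirian 250, Cryogenian 85, Jurassic 56.4, Silurian 24.6 → longest is Orosirian (250 Myr).

Orosirian → Cryogenian → Silurian → Jurassic → Quaternary; total span 2050 Myr; longest is Orosirian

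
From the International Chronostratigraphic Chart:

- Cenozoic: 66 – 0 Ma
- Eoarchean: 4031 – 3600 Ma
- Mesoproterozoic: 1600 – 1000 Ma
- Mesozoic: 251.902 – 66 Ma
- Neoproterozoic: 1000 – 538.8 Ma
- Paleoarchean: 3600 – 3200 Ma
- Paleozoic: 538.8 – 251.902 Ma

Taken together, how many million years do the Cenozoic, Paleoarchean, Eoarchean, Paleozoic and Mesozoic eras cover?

1369.8 million years

Duration is start − end for each: (66 − 0) + (3600 − 3200) + (4031 − 3600) + (538.8 − 251.902) + (251.902 − 66).
That is 66 + 400 + 431 + 286.898 + 185.902, which totals 1369.8 million years.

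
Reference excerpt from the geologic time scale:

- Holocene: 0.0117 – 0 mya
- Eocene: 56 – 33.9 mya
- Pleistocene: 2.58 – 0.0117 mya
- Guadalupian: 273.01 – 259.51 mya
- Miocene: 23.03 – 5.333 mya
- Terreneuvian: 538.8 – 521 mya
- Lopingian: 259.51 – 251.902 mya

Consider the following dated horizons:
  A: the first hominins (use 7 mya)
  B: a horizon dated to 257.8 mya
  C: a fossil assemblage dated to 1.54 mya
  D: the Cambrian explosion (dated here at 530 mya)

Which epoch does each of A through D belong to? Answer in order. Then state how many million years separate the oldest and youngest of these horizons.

A: 7 Ma lies in 23.03–5.333 Ma, so Miocene.
B: 257.8 Ma lies in 259.51–251.902 Ma, so Lopingian.
C: 1.54 Ma lies in 2.58–0.0117 Ma, so Pleistocene.
D: 530 Ma lies in 538.8–521 Ma, so Terreneuvian.
Oldest = 530 Ma, youngest = 1.54 Ma → span 528.46 Myr.

A — Miocene; B — Lopingian; C — Pleistocene; D — Terreneuvian; span 528.46 million years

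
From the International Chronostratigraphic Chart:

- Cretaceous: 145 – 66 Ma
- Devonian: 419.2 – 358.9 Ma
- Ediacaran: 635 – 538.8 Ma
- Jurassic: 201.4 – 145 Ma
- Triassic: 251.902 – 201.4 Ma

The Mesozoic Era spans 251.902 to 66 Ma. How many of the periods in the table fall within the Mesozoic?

Periods inside 251.902–66 Ma: Triassic, Jurassic, Cretaceous — 3 in total.

3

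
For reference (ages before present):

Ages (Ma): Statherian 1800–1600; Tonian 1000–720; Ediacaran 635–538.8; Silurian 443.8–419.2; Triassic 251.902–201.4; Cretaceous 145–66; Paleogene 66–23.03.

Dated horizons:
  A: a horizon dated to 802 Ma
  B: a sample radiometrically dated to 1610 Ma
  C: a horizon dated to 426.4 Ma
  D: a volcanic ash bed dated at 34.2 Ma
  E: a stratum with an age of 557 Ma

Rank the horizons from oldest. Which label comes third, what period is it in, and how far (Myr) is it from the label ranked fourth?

E, in the Ediacaran; 130.6 million years to C

Larger Ma means older, so oldest first: B 1610 > A 802 > E 557 > C 426.4 > D 34.2.
Counting 3 along gives E (557 Ma); the excerpt puts that inside the Ediacaran, 635–538.8 Ma.
Next in line is C (426.4 Ma), and 557 − 426.4 = 130.6 Myr.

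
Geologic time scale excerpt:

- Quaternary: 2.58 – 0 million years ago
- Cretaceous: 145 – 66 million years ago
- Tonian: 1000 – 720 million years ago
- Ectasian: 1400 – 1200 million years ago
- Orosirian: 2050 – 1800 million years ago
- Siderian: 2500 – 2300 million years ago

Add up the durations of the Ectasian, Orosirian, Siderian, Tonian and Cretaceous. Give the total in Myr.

1009 million years

Each duration: Ectasian = 200; Orosirian = 250; Siderian = 200; Tonian = 280; Cretaceous = 79.
Sum: 200 + 250 + 200 + 280 + 79 = 1009 Myr.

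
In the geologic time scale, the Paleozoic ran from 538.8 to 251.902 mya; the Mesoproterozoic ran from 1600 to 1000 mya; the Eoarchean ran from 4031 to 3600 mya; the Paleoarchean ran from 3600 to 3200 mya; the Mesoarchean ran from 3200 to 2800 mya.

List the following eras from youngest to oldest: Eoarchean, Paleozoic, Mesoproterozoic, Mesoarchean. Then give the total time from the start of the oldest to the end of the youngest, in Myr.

From the excerpt: Eoarchean 4031–3600; Paleozoic 538.8–251.902; Mesoproterozoic 1600–1000; Mesoarchean 3200–2800 (Ma).
Larger Ma is earlier, so the oldest is Eoarchean and the youngest is Paleozoic; youngest to oldest: Paleozoic, Mesoproterozoic, Mesoarchean, Eoarchean.
Oldest start 4031 minus youngest end 251.902 gives 3779.098 Myr overall.

Paleozoic → Mesoproterozoic → Mesoarchean → Eoarchean; total span 3779.098 Myr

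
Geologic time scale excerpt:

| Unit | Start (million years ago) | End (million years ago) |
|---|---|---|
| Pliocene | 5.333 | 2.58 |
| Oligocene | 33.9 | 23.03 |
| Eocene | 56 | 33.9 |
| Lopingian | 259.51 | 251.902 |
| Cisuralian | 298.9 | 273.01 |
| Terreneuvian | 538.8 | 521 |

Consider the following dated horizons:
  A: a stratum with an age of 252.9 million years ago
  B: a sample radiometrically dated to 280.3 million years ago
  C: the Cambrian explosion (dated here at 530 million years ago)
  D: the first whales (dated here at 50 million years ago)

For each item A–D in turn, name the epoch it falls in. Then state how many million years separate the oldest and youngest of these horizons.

A — Lopingian; B — Cisuralian; C — Terreneuvian; D — Eocene; span 480 million years

A: 252.9 Ma lies in 259.51–251.902 Ma, so Lopingian.
B: 280.3 Ma lies in 298.9–273.01 Ma, so Cisuralian.
C: 530 Ma lies in 538.8–521 Ma, so Terreneuvian.
D: 50 Ma lies in 56–33.9 Ma, so Eocene.
Oldest = 530 Ma, youngest = 50 Ma → span 480 Myr.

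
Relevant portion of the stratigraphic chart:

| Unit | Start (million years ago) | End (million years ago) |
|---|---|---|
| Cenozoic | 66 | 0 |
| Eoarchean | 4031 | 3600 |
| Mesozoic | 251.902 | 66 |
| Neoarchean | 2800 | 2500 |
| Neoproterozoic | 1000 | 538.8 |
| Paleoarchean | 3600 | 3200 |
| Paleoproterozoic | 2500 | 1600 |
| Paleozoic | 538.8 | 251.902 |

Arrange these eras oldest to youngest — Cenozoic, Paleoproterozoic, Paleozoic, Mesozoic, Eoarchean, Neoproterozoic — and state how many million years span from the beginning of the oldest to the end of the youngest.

Eoarchean, Paleoproterozoic, Neoproterozoic, Paleozoic, Mesozoic, Cenozoic; total span 4031 Myr

Start ages (Ma): Eoarchean 4031, Paleoproterozoic 2500, Neoproterozoic 1000, Paleozoic 538.8, Mesozoic 251.902, Cenozoic 66.
Ordered oldest to youngest: Eoarchean, Paleoproterozoic, Neoproterozoic, Paleozoic, Mesozoic, Cenozoic.
Span = 4031 − 0 = 4031 Myr.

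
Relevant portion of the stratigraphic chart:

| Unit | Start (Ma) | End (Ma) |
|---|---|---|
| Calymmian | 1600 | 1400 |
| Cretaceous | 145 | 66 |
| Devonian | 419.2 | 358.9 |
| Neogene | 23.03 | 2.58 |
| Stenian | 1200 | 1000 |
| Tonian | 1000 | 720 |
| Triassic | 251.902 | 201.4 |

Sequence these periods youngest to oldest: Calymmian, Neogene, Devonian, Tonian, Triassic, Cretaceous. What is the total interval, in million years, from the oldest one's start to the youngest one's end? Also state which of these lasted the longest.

Start ages (Ma): Calymmian 1600, Tonian 1000, Devonian 419.2, Triassic 251.902, Cretaceous 145, Neogene 23.03.
Ordered youngest to oldest: Neogene, Cretaceous, Triassic, Devonian, Tonian, Calymmian.
Span = 1600 − 2.58 = 1597.42 Myr.
Durations: Tonian 280, Devonian 60.3, Cretaceous 79, Calymmian 200, Neogene 20.45, Triassic 50.502 → longest is Tonian (280 Myr).

Neogene, Cretaceous, Triassic, Devonian, Tonian, Calymmian; total span 1597.42 Myr; longest is Tonian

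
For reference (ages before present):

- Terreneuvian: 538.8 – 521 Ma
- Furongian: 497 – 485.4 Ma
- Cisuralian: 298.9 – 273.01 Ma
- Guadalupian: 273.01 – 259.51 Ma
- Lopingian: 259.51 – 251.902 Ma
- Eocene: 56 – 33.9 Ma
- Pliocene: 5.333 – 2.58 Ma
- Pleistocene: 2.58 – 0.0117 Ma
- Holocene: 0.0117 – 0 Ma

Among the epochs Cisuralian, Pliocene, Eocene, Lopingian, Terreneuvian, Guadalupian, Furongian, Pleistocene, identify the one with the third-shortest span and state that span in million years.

Lopingian, 7.608 million years

Durations: Cisuralian 25.89; Pliocene 2.753; Eocene 22.1; Lopingian 7.608; Terreneuvian 17.8; Guadalupian 13.5; Furongian 11.6; Pleistocene 2.5683 Myr.
Sorted shortest-first: Pleistocene (2.5683), Pliocene (2.753), Lopingian (7.608), Furongian (11.6), Guadalupian (13.5), Terreneuvian (17.8), Eocene (22.1), Cisuralian (25.89).
The third shortest is Lopingian at 7.608 Myr.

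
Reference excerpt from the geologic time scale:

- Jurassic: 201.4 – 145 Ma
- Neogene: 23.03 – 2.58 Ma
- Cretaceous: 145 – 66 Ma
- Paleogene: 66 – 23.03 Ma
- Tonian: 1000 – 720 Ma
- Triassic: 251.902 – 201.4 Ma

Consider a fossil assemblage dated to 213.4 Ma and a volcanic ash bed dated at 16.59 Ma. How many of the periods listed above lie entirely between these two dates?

3

213.4 Ma sits inside the Triassic (251.902–201.4) and 16.59 Ma inside the Neogene (23.03–2.58); neither of those is wholly between the two dates.
The listed periods lying completely between them are Jurassic, Cretaceous, Paleogene — 3 in all.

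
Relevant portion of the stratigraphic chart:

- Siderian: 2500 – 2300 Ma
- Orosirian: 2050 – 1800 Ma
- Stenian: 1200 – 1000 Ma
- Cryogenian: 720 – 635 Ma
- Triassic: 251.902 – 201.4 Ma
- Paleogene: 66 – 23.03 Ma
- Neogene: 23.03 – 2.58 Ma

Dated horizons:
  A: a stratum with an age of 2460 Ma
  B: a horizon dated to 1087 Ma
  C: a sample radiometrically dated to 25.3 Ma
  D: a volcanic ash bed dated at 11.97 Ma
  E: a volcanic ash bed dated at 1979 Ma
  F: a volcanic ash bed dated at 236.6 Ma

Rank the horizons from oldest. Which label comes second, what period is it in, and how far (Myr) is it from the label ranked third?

E, in the Orosirian; 892 million years to B

Sorted oldest-first by Ma: A (2460), E (1979), B (1087), F (236.6), C (25.3), D (11.97).
The second oldest is E at 1979 Ma, which lies in 2050–1800 Ma: the Orosirian.
The third oldest is B at 1087 Ma; separation = |1979 − 1087| = 892 Myr.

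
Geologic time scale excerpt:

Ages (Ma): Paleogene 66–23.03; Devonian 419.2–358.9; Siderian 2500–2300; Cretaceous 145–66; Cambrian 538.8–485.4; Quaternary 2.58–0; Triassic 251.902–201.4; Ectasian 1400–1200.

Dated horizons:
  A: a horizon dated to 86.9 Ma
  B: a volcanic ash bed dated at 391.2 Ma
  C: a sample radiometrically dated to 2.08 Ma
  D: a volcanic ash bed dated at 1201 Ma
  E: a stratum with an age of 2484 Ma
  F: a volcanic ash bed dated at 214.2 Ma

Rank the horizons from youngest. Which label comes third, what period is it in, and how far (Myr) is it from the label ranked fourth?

F, in the Triassic; 177 million years to B

Sorted youngest-first by Ma: C (2.08), A (86.9), F (214.2), B (391.2), D (1201), E (2484).
The third youngest is F at 214.2 Ma, which lies in 251.902–201.4 Ma: the Triassic.
The fourth youngest is B at 391.2 Ma; separation = |214.2 − 391.2| = 177 Myr.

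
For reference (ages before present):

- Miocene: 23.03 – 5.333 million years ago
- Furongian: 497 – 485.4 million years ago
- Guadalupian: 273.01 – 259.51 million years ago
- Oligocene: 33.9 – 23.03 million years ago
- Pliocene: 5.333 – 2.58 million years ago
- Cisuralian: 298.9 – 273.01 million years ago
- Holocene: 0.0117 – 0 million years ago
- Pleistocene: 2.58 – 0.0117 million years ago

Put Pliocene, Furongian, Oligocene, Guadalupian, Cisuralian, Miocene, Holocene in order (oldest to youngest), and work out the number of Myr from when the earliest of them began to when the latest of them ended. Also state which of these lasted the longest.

Furongian, Cisuralian, Guadalupian, Oligocene, Miocene, Pliocene, Holocene; total span 497 Myr; longest is Cisuralian

Start ages (Ma): Furongian 497, Cisuralian 298.9, Guadalupian 273.01, Oligocene 33.9, Miocene 23.03, Pliocene 5.333, Holocene 0.0117.
Ordered oldest to youngest: Furongian, Cisuralian, Guadalupian, Oligocene, Miocene, Pliocene, Holocene.
Span = 497 − 0 = 497 Myr.
Durations: Furongian 11.6, Pliocene 2.753, Holocene 0.0117, Cisuralian 25.89, Oligocene 10.87, Guadalupian 13.5, Miocene 17.697 → longest is Cisuralian (25.89 Myr).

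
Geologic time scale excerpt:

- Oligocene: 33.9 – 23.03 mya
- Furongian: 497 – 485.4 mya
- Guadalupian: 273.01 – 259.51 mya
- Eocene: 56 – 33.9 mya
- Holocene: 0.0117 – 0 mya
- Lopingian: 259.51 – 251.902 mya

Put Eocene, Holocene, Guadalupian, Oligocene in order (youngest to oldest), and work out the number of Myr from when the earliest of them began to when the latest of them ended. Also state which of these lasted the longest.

From the excerpt: Eocene 56–33.9; Holocene 0.0117–0; Guadalupian 273.01–259.51; Oligocene 33.9–23.03 (Ma).
Larger Ma is earlier, so the oldest is Guadalupian and the youngest is Holocene; youngest to oldest: Holocene, Oligocene, Eocene, Guadalupian.
Oldest start 273.01 minus youngest end 0 gives 273.01 Myr overall.
Individual lengths (start − end): Guadalupian 13.5; Holocene 0.0117; Eocene 22.1; Oligocene 10.87. The largest is Eocene at 22.1 Myr.

Holocene, Oligocene, Eocene, Guadalupian; total span 273.01 Myr; longest is Eocene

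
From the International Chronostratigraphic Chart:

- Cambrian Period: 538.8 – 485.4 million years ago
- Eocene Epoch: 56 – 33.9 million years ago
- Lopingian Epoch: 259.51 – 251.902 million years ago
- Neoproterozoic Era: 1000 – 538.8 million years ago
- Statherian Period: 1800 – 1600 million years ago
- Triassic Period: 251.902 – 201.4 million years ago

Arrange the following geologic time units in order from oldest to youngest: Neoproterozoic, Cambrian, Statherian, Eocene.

Statherian, Neoproterozoic, Cambrian, Eocene

Sorting by start age (descending Ma, since larger Ma = older): Statherian began 1800, Neoproterozoic began 1000, Cambrian began 538.8, Eocene began 56.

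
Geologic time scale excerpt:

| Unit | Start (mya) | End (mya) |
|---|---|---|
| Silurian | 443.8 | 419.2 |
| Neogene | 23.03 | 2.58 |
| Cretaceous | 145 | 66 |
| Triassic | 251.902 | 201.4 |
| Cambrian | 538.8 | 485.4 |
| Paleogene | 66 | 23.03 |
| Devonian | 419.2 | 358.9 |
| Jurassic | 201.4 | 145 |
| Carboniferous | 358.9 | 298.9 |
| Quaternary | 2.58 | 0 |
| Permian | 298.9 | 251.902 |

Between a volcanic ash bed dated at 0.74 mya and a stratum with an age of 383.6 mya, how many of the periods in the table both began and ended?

383.6 Ma sits inside the Devonian (419.2–358.9) and 0.74 Ma inside the Quaternary (2.58–0); neither of those is wholly between the two dates.
The listed periods lying completely between them are Carboniferous, Permian, Triassic, Jurassic, Cretaceous, Paleogene, Neogene — 7 in all.

7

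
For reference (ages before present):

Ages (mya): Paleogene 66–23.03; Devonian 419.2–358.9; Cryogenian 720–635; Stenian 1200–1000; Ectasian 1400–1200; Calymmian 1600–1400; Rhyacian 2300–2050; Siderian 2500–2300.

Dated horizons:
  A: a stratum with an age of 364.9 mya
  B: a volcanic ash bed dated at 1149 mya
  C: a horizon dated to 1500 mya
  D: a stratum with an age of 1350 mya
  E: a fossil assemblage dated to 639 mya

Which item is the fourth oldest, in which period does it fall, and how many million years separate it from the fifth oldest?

Sorted oldest-first by Ma: C (1500), D (1350), B (1149), E (639), A (364.9).
The fourth oldest is E at 639 Ma, which lies in 720–635 Ma: the Cryogenian.
The fifth oldest is A at 364.9 Ma; separation = |639 − 364.9| = 274.1 Myr.

E, in the Cryogenian; 274.1 million years to A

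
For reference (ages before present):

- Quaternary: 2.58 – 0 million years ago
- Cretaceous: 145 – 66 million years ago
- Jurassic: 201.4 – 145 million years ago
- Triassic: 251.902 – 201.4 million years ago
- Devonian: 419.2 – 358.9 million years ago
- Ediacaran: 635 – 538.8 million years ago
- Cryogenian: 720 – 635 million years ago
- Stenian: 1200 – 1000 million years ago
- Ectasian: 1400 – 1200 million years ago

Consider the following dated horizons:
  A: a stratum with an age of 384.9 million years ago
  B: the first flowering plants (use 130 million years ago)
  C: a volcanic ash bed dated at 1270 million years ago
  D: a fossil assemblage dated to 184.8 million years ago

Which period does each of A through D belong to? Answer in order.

A: 384.9 Ma lies in 419.2–358.9 Ma, so Devonian.
B: 130 Ma lies in 145–66 Ma, so Cretaceous.
C: 1270 Ma lies in 1400–1200 Ma, so Ectasian.
D: 184.8 Ma lies in 201.4–145 Ma, so Jurassic.

A — Devonian; B — Cretaceous; C — Ectasian; D — Jurassic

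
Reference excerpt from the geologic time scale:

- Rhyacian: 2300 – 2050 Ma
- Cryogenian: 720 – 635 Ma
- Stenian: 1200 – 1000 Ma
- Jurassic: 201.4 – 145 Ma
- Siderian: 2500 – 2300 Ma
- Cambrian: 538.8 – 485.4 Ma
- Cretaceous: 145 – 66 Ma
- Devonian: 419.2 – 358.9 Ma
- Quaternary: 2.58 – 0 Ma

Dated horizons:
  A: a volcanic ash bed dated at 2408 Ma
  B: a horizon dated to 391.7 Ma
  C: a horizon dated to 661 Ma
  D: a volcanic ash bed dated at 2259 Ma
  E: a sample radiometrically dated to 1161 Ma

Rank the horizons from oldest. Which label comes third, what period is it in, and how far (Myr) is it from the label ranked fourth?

Larger Ma means older, so oldest first: A 2408 > D 2259 > E 1161 > C 661 > B 391.7.
Counting 3 along gives E (1161 Ma); the excerpt puts that inside the Stenian, 1200–1000 Ma.
Next in line is C (661 Ma), and 1161 − 661 = 500 Myr.

E, in the Stenian; 500 million years to C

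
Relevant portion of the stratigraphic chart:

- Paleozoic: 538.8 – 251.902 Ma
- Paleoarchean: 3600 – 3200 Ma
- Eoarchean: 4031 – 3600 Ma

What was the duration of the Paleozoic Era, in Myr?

538.8 − 251.902 = 286.898 million years.

286.898 million years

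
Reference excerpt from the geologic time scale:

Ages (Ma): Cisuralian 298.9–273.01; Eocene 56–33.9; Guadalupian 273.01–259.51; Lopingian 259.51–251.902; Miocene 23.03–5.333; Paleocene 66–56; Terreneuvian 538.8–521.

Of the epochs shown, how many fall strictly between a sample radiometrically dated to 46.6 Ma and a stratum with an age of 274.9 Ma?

3

274.9 Ma sits inside the Cisuralian (298.9–273.01) and 46.6 Ma inside the Eocene (56–33.9); neither of those is wholly between the two dates.
The listed epochs lying completely between them are Guadalupian, Lopingian, Paleocene — 3 in all.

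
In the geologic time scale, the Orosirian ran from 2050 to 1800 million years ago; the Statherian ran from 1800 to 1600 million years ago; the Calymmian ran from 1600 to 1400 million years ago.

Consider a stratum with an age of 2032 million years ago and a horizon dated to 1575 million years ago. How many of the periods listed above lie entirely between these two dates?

The older date is 2032 Ma and the younger is 1575 Ma.
Periods with start < 2032 and end > 1575 Ma: Statherian (1800–1600).
That is 1 complete period.

1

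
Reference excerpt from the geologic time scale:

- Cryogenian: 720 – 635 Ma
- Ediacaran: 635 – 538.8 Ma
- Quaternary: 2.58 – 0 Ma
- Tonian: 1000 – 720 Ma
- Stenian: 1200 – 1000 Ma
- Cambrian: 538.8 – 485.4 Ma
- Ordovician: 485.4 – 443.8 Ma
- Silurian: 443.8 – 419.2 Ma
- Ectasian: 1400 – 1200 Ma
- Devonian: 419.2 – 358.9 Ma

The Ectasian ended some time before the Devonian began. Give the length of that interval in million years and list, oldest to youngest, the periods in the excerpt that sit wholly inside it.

End of Ectasian = 1200 Ma; start of Devonian = 419.2 Ma.
Gap = 1200 − 419.2 = 780.8 Myr.
Periods wholly inside 1200–419.2 Ma: Stenian (1200–1000), Tonian (1000–720), Cryogenian (720–635), Ediacaran (635–538.8), Cambrian (538.8–485.4), Ordovician (485.4–443.8), Silurian (443.8–419.2).

780.8 million years; Stenian, Tonian, Cryogenian, Ediacaran, Cambrian, Ordovician, Silurian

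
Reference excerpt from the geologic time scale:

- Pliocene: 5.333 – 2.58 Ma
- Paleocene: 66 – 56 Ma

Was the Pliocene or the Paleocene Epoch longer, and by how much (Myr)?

Pliocene: 5.333 − 2.58 = 2.753 Myr.
Paleocene: 66 − 56 = 10 Myr.
Difference: 10 − 2.753 = 7.247 Myr, so the Paleocene was longer.

Paleocene, by 7.247 million years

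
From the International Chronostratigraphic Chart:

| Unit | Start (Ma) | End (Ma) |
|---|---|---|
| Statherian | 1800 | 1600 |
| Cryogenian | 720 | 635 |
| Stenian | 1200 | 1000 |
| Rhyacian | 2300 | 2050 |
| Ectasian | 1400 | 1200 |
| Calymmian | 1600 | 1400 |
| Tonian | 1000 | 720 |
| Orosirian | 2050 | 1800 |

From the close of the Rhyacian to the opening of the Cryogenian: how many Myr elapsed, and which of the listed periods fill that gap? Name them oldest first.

1330 million years; Orosirian, Statherian, Calymmian, Ectasian, Stenian, Tonian

The Rhyacian closes at 2050 Ma and the Cryogenian opens at 720 Ma, so the interval is 2050 − 720 = 1330 Myr.
A period fits inside if it starts at or after 2050 Ma and ends at or before 720 Ma; oldest first that gives Orosirian, Statherian, Calymmian, Ectasian, Stenian, Tonian.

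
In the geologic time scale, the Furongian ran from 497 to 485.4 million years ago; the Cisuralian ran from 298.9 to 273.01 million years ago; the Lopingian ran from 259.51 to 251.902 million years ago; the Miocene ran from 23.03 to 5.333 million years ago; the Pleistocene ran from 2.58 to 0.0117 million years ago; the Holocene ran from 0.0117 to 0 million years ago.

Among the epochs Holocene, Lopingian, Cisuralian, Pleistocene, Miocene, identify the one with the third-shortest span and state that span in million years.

Durations: Holocene 0.0117; Lopingian 7.608; Cisuralian 25.89; Pleistocene 2.5683; Miocene 17.697 Myr.
Sorted shortest-first: Holocene (0.0117), Pleistocene (2.5683), Lopingian (7.608), Miocene (17.697), Cisuralian (25.89).
The third shortest is Lopingian at 7.608 Myr.

Lopingian, 7.608 million years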